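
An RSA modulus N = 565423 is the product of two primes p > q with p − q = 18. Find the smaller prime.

743

Since p = q + 18, we have 565423 = q(q + 18), so q² + 18q − 565423 = 0.
Discriminant: 18² + 4·565423 = 324 + 2261692 = 2262016; √2262016 = 1504.
q = (−18 + 1504)/2 = 743, and p = q + 18 = 761.
Check: 743 · 761 = 565423.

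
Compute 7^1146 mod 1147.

1120

7^1 ≡ 7 (mod 1147)
7^2 ≡ 7^2 = 49 ≡ 49 (mod 1147)
7^4 ≡ 49^2 = 2401 ≡ 107 (mod 1147)
7^8 ≡ 107^2 = 11449 ≡ 1126 (mod 1147)
7^16 ≡ 1126^2 = 1267876 ≡ 441 (mod 1147)
7^32 ≡ 441^2 = 194481 ≡ 638 (mod 1147)
7^64 ≡ 638^2 = 407044 ≡ 1006 (mod 1147)
7^128 ≡ 1006^2 = 1012036 ≡ 382 (mod 1147)
7^256 ≡ 382^2 = 145924 ≡ 255 (mod 1147)
7^512 ≡ 255^2 = 65025 ≡ 793 (mod 1147)
7^1024 ≡ 793^2 = 628849 ≡ 293 (mod 1147)
1146 = 1024 + 64 + 32 + 16 + 8 + 2 in binary powers of 2.
So 7^1146 ≡ 293 · 1006 · 638 · 441 · 1126 · 49 ≡ 1120 (mod 1147).
Since 1120 ≠ 1, base 7 is a Fermat witness: 1147 is composite.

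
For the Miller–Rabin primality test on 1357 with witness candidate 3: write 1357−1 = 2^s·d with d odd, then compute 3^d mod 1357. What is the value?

1357 − 1 = 1356 = 2^2 · 339, so d = 339.
3^1 ≡ 3 (mod 1357)
3^2 ≡ 3^2 = 9 ≡ 9 (mod 1357)
3^4 ≡ 9^2 = 81 ≡ 81 (mod 1357)
3^8 ≡ 81^2 = 6561 ≡ 1133 (mod 1357)
3^16 ≡ 1133^2 = 1283689 ≡ 1324 (mod 1357)
3^32 ≡ 1324^2 = 1752976 ≡ 1089 (mod 1357)
3^64 ≡ 1089^2 = 1185921 ≡ 1260 (mod 1357)
3^128 ≡ 1260^2 = 1587600 ≡ 1267 (mod 1357)
3^256 ≡ 1267^2 = 1605289 ≡ 1315 (mod 1357)
339 = 256 + 64 + 16 + 2 + 1 in binary powers of 2.
So 3^339 ≡ 1315 · 1260 · 1324 · 9 · 3 ≡ 41 (mod 1357).
Squaring chain: 41 → 324; never reaches −1, so base 3 is a Miller–Rabin witness that 1357 is composite.

41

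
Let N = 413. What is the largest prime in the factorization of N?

413 = 7 · 59
59 is prime.
So 413 = 7 · 59; the largest prime factor is 59.

59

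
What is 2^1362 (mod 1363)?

2^1 ≡ 2 (mod 1363)
2^2 ≡ 2^2 = 4 ≡ 4 (mod 1363)
2^4 ≡ 4^2 = 16 ≡ 16 (mod 1363)
2^8 ≡ 16^2 = 256 ≡ 256 (mod 1363)
2^16 ≡ 256^2 = 65536 ≡ 112 (mod 1363)
2^32 ≡ 112^2 = 12544 ≡ 277 (mod 1363)
2^64 ≡ 277^2 = 76729 ≡ 401 (mod 1363)
2^128 ≡ 401^2 = 160801 ≡ 1330 (mod 1363)
2^256 ≡ 1330^2 = 1768900 ≡ 1089 (mod 1363)
2^512 ≡ 1089^2 = 1185921 ≡ 111 (mod 1363)
2^1024 ≡ 111^2 = 12321 ≡ 54 (mod 1363)
1362 = 1024 + 256 + 64 + 16 + 2 in binary powers of 2.
So 2^1362 ≡ 54 · 1089 · 401 · 112 · 4 ≡ 361 (mod 1363).
Since 361 ≠ 1, base 2 is a Fermat witness: 1363 is composite.

361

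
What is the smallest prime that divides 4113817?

41

4113817 is odd.
Digit sum 25, not divisible by 3.
Ends in 7: not divisible by 5.
7: 4113817 = 7·587688 + 1
11: 4113817 = 11·373983 + 4
13: 4113817 = 13·316447 + 6
17: 4113817 = 17·241989 + 4
19: 4113817 = 19·216516 + 13
23: 4113817 = 23·178861 + 14
29: 4113817 = 29·141855 + 22
31: 4113817 = 31·132703 + 24
37: 4113817 = 37·111184 + 9
41: 4113817 = 41·100337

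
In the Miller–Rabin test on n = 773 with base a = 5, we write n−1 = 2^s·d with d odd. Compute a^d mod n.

456

773 − 1 = 772 = 2^2 · 193, so d = 193.
5^1 ≡ 5 (mod 773)
5^2 ≡ 5^2 = 25 ≡ 25 (mod 773)
5^4 ≡ 25^2 = 625 ≡ 625 (mod 773)
5^8 ≡ 625^2 = 390625 ≡ 260 (mod 773)
5^16 ≡ 260^2 = 67600 ≡ 349 (mod 773)
5^32 ≡ 349^2 = 121801 ≡ 440 (mod 773)
5^64 ≡ 440^2 = 193600 ≡ 350 (mod 773)
5^128 ≡ 350^2 = 122500 ≡ 366 (mod 773)
193 = 128 + 64 + 1 in binary powers of 2.
So 5^193 ≡ 366 · 350 · 5 ≡ 456 (mod 773).
Squaring chain: 456 → 772; reaches −1, so base 5 does not prove 773 composite.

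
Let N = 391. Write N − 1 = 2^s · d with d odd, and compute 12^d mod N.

215

391 − 1 = 390 = 2^1 · 195, so d = 195.
12^1 ≡ 12 (mod 391)
12^2 ≡ 12^2 = 144 ≡ 144 (mod 391)
12^4 ≡ 144^2 = 20736 ≡ 13 (mod 391)
12^8 ≡ 13^2 = 169 ≡ 169 (mod 391)
12^16 ≡ 169^2 = 28561 ≡ 18 (mod 391)
12^32 ≡ 18^2 = 324 ≡ 324 (mod 391)
12^64 ≡ 324^2 = 104976 ≡ 188 (mod 391)
12^128 ≡ 188^2 = 35344 ≡ 154 (mod 391)
195 = 128 + 64 + 2 + 1 in binary powers of 2.
So 12^195 ≡ 154 · 188 · 144 · 12 ≡ 215 (mod 391).
Squaring chain: 215; never reaches −1, so base 12 is a Miller–Rabin witness that 391 is composite.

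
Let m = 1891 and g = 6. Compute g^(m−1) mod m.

6^1 ≡ 6 (mod 1891)
6^2 ≡ 6^2 = 36 ≡ 36 (mod 1891)
6^4 ≡ 36^2 = 1296 ≡ 1296 (mod 1891)
6^8 ≡ 1296^2 = 1679616 ≡ 408 (mod 1891)
6^16 ≡ 408^2 = 166464 ≡ 56 (mod 1891)
6^32 ≡ 56^2 = 3136 ≡ 1245 (mod 1891)
6^64 ≡ 1245^2 = 1550025 ≡ 1296 (mod 1891)
6^128 ≡ 1296^2 = 1679616 ≡ 408 (mod 1891)
6^256 ≡ 408^2 = 166464 ≡ 56 (mod 1891)
6^512 ≡ 56^2 = 3136 ≡ 1245 (mod 1891)
6^1024 ≡ 1245^2 = 1550025 ≡ 1296 (mod 1891)
1890 = 1024 + 512 + 256 + 64 + 32 + 2 in binary powers of 2.
So 6^1890 ≡ 1296 · 1245 · 56 · 1296 · 1245 · 36 ≡ 1768 (mod 1891).
Since 1768 ≠ 1, base 6 is a Fermat witness: 1891 is composite.

1768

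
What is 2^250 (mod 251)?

2^1 ≡ 2 (mod 251)
2^2 ≡ 2^2 = 4 ≡ 4 (mod 251)
2^4 ≡ 4^2 = 16 ≡ 16 (mod 251)
2^8 ≡ 16^2 = 256 ≡ 5 (mod 251)
2^16 ≡ 5^2 = 25 ≡ 25 (mod 251)
2^32 ≡ 25^2 = 625 ≡ 123 (mod 251)
2^64 ≡ 123^2 = 15129 ≡ 69 (mod 251)
2^128 ≡ 69^2 = 4761 ≡ 243 (mod 251)
250 = 128 + 64 + 32 + 16 + 8 + 2 in binary powers of 2.
So 2^250 ≡ 243 · 69 · 123 · 25 · 5 · 4 ≡ 1 (mod 251).
Since the result is 1, base 2 gives no evidence that 251 is composite.

1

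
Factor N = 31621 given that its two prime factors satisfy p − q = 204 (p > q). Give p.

Since p = q + 204, we have 31621 = q(q + 204), so q² + 204q − 31621 = 0.
Discriminant: 204² + 4·31621 = 41616 + 126484 = 168100; √168100 = 410.
q = (−204 + 410)/2 = 103, and p = q + 204 = 307.
Check: 103 · 307 = 31621.

307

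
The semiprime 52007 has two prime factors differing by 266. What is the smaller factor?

131

Since p = q + 266, we have 52007 = q(q + 266), so q² + 266q − 52007 = 0.
Discriminant: 266² + 4·52007 = 70756 + 208028 = 278784; √278784 = 528.
q = (−266 + 528)/2 = 131, and p = q + 266 = 397.
Check: 131 · 397 = 52007.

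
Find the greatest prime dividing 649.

649 = 11 · 59
59 is prime.
So 649 = 11 · 59; the largest prime factor is 59.

59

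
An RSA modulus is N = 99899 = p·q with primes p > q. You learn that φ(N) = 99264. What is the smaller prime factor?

φ(n) = (p−1)(q−1) = n − (p+q) + 1, so p + q = 99899 − 99264 + 1 = 636.
p and q are the roots of t² − 636t + 99899 = 0.
Discriminant: 636² − 4·99899 = 404496 − 399596 = 4900; √4900 = 70.
q = (636 − 70)/2 = 283, p = (636 + 70)/2 = 353.
Check: 283 · 353 = 99899.

283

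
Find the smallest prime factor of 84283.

89

84283 is odd.
Digit sum 25, not divisible by 3.
Ends in 3: not divisible by 5.
7: 84283 = 7·12040 + 3
11: 84283 = 11·7662 + 1
13: 84283 = 13·6483 + 4
17: 84283 = 17·4957 + 14
19: 84283 = 19·4435 + 18
23: 84283 = 23·3664 + 11
29: 84283 = 29·2906 + 9
31: 84283 = 31·2718 + 25
37: 84283 = 37·2277 + 34
41: 84283 = 41·2055 + 28
43: 84283 = 43·1960 + 3
47: 84283 = 47·1793 + 12
53: 84283 = 53·1590 + 13
59: 84283 = 59·1428 + 31
61: 84283 = 61·1381 + 42
67: 84283 = 67·1257 + 64
71: 84283 = 71·1187 + 6
73: 84283 = 73·1154 + 41
79: 84283 = 79·1066 + 69
83: 84283 = 83·1015 + 38
89: 84283 = 89·947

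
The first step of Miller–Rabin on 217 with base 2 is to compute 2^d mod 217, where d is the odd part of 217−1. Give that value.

190

217 − 1 = 216 = 2^3 · 27, so d = 27.
2^1 ≡ 2 (mod 217)
2^2 ≡ 2^2 = 4 ≡ 4 (mod 217)
2^4 ≡ 4^2 = 16 ≡ 16 (mod 217)
2^8 ≡ 16^2 = 256 ≡ 39 (mod 217)
2^16 ≡ 39^2 = 1521 ≡ 2 (mod 217)
27 = 16 + 8 + 2 + 1 in binary powers of 2.
So 2^27 ≡ 2 · 39 · 4 · 2 ≡ 190 (mod 217).
Squaring chain: 190 → 78 → 8; never reaches −1, so base 2 is a Miller–Rabin witness that 217 is composite.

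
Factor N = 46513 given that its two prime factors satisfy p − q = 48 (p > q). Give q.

Since p = q + 48, we have 46513 = q(q + 48), so q² + 48q − 46513 = 0.
Discriminant: 48² + 4·46513 = 2304 + 186052 = 188356; √188356 = 434.
q = (−48 + 434)/2 = 193, and p = q + 48 = 241.
Check: 193 · 241 = 46513.

193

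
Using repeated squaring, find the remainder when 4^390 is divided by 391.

288

4^1 ≡ 4 (mod 391)
4^2 ≡ 4^2 = 16 ≡ 16 (mod 391)
4^4 ≡ 16^2 = 256 ≡ 256 (mod 391)
4^8 ≡ 256^2 = 65536 ≡ 239 (mod 391)
4^16 ≡ 239^2 = 57121 ≡ 35 (mod 391)
4^32 ≡ 35^2 = 1225 ≡ 52 (mod 391)
4^64 ≡ 52^2 = 2704 ≡ 358 (mod 391)
4^128 ≡ 358^2 = 128164 ≡ 307 (mod 391)
4^256 ≡ 307^2 = 94249 ≡ 18 (mod 391)
390 = 256 + 128 + 4 + 2 in binary powers of 2.
So 4^390 ≡ 18 · 307 · 256 · 16 ≡ 288 (mod 391).
Since 288 ≠ 1, base 4 is a Fermat witness: 391 is composite.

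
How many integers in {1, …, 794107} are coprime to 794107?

757344

Factor: 794107 = 29 · 139 · 197.
φ(794107) = (29−1) · (139−1) · (197−1) = 28 · 138 · 196 = 757344.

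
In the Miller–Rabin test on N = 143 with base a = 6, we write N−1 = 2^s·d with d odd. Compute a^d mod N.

143 − 1 = 142 = 2^1 · 71, so d = 71.
6^1 ≡ 6 (mod 143)
6^2 ≡ 6^2 = 36 ≡ 36 (mod 143)
6^4 ≡ 36^2 = 1296 ≡ 9 (mod 143)
6^8 ≡ 9^2 = 81 ≡ 81 (mod 143)
6^16 ≡ 81^2 = 6561 ≡ 126 (mod 143)
6^32 ≡ 126^2 = 15876 ≡ 3 (mod 143)
6^64 ≡ 3^2 = 9 ≡ 9 (mod 143)
71 = 64 + 4 + 2 + 1 in binary powers of 2.
So 6^71 ≡ 9 · 9 · 36 · 6 ≡ 50 (mod 143).
Squaring chain: 50; never reaches −1, so base 6 is a Miller–Rabin witness that 143 is composite.

50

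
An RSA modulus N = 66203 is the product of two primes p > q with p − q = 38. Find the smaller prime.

239

Since p = q + 38, we have 66203 = q(q + 38), so q² + 38q − 66203 = 0.
Discriminant: 38² + 4·66203 = 1444 + 264812 = 266256; √266256 = 516.
q = (−38 + 516)/2 = 239, and p = q + 38 = 277.
Check: 239 · 277 = 66203.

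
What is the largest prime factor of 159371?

159371 = 31 · 5141
5141 = 53 · 97
97 is prime.
So 159371 = 31 · 53 · 97; the largest prime factor is 97.

97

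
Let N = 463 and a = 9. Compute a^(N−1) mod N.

9^1 ≡ 9 (mod 463)
9^2 ≡ 9^2 = 81 ≡ 81 (mod 463)
9^4 ≡ 81^2 = 6561 ≡ 79 (mod 463)
9^8 ≡ 79^2 = 6241 ≡ 222 (mod 463)
9^16 ≡ 222^2 = 49284 ≡ 206 (mod 463)
9^32 ≡ 206^2 = 42436 ≡ 303 (mod 463)
9^64 ≡ 303^2 = 91809 ≡ 135 (mod 463)
9^128 ≡ 135^2 = 18225 ≡ 168 (mod 463)
9^256 ≡ 168^2 = 28224 ≡ 444 (mod 463)
462 = 256 + 128 + 64 + 8 + 4 + 2 in binary powers of 2.
So 9^462 ≡ 444 · 168 · 135 · 222 · 79 · 81 ≡ 1 (mod 463).
Since the result is 1, base 9 gives no evidence that 463 is composite.

1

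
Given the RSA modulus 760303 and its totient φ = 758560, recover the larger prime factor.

881

φ(n) = (p−1)(q−1) = n − (p+q) + 1, so p + q = 760303 − 758560 + 1 = 1744.
p and q are the roots of t² − 1744t + 760303 = 0.
Discriminant: 1744² − 4·760303 = 3041536 − 3041212 = 324; √324 = 18.
q = (1744 − 18)/2 = 863, p = (1744 + 18)/2 = 881.
Check: 863 · 881 = 760303.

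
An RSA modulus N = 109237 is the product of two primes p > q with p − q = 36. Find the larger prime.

349

Since p = q + 36, we have 109237 = q(q + 36), so q² + 36q − 109237 = 0.
Discriminant: 36² + 4·109237 = 1296 + 436948 = 438244; √438244 = 662.
q = (−36 + 662)/2 = 313, and p = q + 36 = 349.
Check: 313 · 349 = 109237.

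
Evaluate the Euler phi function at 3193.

3060

Factor: 3193 = 31 · 103.
φ(3193) = (31−1) · (103−1) = 30 · 102 = 3060.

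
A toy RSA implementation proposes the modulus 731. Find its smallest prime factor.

731 is odd.
Digit sum 11, not divisible by 3.
Ends in 1: not divisible by 5.
7: 731 = 7·104 + 3
11: 731 = 11·66 + 5
13: 731 = 13·56 + 3
17: 731 = 17·43

17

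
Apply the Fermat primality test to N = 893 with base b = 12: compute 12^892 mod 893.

178

12^1 ≡ 12 (mod 893)
12^2 ≡ 12^2 = 144 ≡ 144 (mod 893)
12^4 ≡ 144^2 = 20736 ≡ 197 (mod 893)
12^8 ≡ 197^2 = 38809 ≡ 410 (mod 893)
12^16 ≡ 410^2 = 168100 ≡ 216 (mod 893)
12^32 ≡ 216^2 = 46656 ≡ 220 (mod 893)
12^64 ≡ 220^2 = 48400 ≡ 178 (mod 893)
12^128 ≡ 178^2 = 31684 ≡ 429 (mod 893)
12^256 ≡ 429^2 = 184041 ≡ 83 (mod 893)
12^512 ≡ 83^2 = 6889 ≡ 638 (mod 893)
892 = 512 + 256 + 64 + 32 + 16 + 8 + 4 in binary powers of 2.
So 12^892 ≡ 638 · 83 · 178 · 220 · 216 · 410 · 197 ≡ 178 (mod 893).
Since 178 ≠ 1, base 12 is a Fermat witness: 893 is composite.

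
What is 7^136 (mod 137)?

7^1 ≡ 7 (mod 137)
7^2 ≡ 7^2 = 49 ≡ 49 (mod 137)
7^4 ≡ 49^2 = 2401 ≡ 72 (mod 137)
7^8 ≡ 72^2 = 5184 ≡ 115 (mod 137)
7^16 ≡ 115^2 = 13225 ≡ 73 (mod 137)
7^32 ≡ 73^2 = 5329 ≡ 123 (mod 137)
7^64 ≡ 123^2 = 15129 ≡ 59 (mod 137)
7^128 ≡ 59^2 = 3481 ≡ 56 (mod 137)
136 = 128 + 8 in binary powers of 2.
So 7^136 ≡ 56 · 115 ≡ 1 (mod 137).
Since the result is 1, base 7 gives no evidence that 137 is composite.

1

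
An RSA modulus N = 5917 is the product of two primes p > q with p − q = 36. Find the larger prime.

Since p = q + 36, we have 5917 = q(q + 36), so q² + 36q − 5917 = 0.
Discriminant: 36² + 4·5917 = 1296 + 23668 = 24964; √24964 = 158.
q = (−36 + 158)/2 = 61, and p = q + 36 = 97.
Check: 61 · 97 = 5917.

97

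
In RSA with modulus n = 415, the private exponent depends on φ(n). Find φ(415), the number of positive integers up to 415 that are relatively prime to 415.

Factor: 415 = 5 · 83.
φ(415) = (5−1) · (83−1) = 4 · 82 = 328.

328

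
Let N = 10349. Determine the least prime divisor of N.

10349 is odd.
Digit sum 17, not divisible by 3.
Ends in 9: not divisible by 5.
7: 10349 = 7·1478 + 3
11: 10349 = 11·940 + 9
13: 10349 = 13·796 + 1
17: 10349 = 17·608 + 13
19: 10349 = 19·544 + 13
23: 10349 = 23·449 + 22
29: 10349 = 29·356 + 25
31: 10349 = 31·333 + 26
37: 10349 = 37·279 + 26
41: 10349 = 41·252 + 17
43: 10349 = 43·240 + 29
47: 10349 = 47·220 + 9
53: 10349 = 53·195 + 14
59: 10349 = 59·175 + 24
61: 10349 = 61·169 + 40
67: 10349 = 67·154 + 31
71: 10349 = 71·145 + 54
73: 10349 = 73·141 + 56
79: 10349 = 79·131

79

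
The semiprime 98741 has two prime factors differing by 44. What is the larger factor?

337

Since p = q + 44, we have 98741 = q(q + 44), so q² + 44q − 98741 = 0.
Discriminant: 44² + 4·98741 = 1936 + 394964 = 396900; √396900 = 630.
q = (−44 + 630)/2 = 293, and p = q + 44 = 337.
Check: 293 · 337 = 98741.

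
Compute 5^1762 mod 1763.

1665

5^1 ≡ 5 (mod 1763)
5^2 ≡ 5^2 = 25 ≡ 25 (mod 1763)
5^4 ≡ 25^2 = 625 ≡ 625 (mod 1763)
5^8 ≡ 625^2 = 390625 ≡ 1002 (mod 1763)
5^16 ≡ 1002^2 = 1004004 ≡ 857 (mod 1763)
5^32 ≡ 857^2 = 734449 ≡ 1041 (mod 1763)
5^64 ≡ 1041^2 = 1083681 ≡ 1199 (mod 1763)
5^128 ≡ 1199^2 = 1437601 ≡ 756 (mod 1763)
5^256 ≡ 756^2 = 571536 ≡ 324 (mod 1763)
5^512 ≡ 324^2 = 104976 ≡ 959 (mod 1763)
5^1024 ≡ 959^2 = 919681 ≡ 1158 (mod 1763)
1762 = 1024 + 512 + 128 + 64 + 32 + 2 in binary powers of 2.
So 5^1762 ≡ 1158 · 959 · 756 · 1199 · 1041 · 25 ≡ 1665 (mod 1763).
Since 1665 ≠ 1, base 5 is a Fermat witness: 1763 is composite.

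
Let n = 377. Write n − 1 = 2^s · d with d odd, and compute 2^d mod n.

345

377 − 1 = 376 = 2^3 · 47, so d = 47.
2^1 ≡ 2 (mod 377)
2^2 ≡ 2^2 = 4 ≡ 4 (mod 377)
2^4 ≡ 4^2 = 16 ≡ 16 (mod 377)
2^8 ≡ 16^2 = 256 ≡ 256 (mod 377)
2^16 ≡ 256^2 = 65536 ≡ 315 (mod 377)
2^32 ≡ 315^2 = 99225 ≡ 74 (mod 377)
47 = 32 + 8 + 4 + 2 + 1 in binary powers of 2.
So 2^47 ≡ 74 · 256 · 16 · 4 · 2 ≡ 345 (mod 377).
Squaring chain: 345 → 270 → 139; never reaches −1, so base 2 is a Miller–Rabin witness that 377 is composite.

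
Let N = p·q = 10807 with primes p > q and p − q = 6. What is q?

Since p = q + 6, we have 10807 = q(q + 6), so q² + 6q − 10807 = 0.
Discriminant: 6² + 4·10807 = 36 + 43228 = 43264; √43264 = 208.
q = (−6 + 208)/2 = 101, and p = q + 6 = 107.
Check: 101 · 107 = 10807.

101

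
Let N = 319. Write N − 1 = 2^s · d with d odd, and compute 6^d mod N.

178

319 − 1 = 318 = 2^1 · 159, so d = 159.
6^1 ≡ 6 (mod 319)
6^2 ≡ 6^2 = 36 ≡ 36 (mod 319)
6^4 ≡ 36^2 = 1296 ≡ 20 (mod 319)
6^8 ≡ 20^2 = 400 ≡ 81 (mod 319)
6^16 ≡ 81^2 = 6561 ≡ 181 (mod 319)
6^32 ≡ 181^2 = 32761 ≡ 223 (mod 319)
6^64 ≡ 223^2 = 49729 ≡ 284 (mod 319)
6^128 ≡ 284^2 = 80656 ≡ 268 (mod 319)
159 = 128 + 16 + 8 + 4 + 2 + 1 in binary powers of 2.
So 6^159 ≡ 268 · 181 · 81 · 20 · 36 · 6 ≡ 178 (mod 319).
Squaring chain: 178; never reaches −1, so base 6 is a Miller–Rabin witness that 319 is composite.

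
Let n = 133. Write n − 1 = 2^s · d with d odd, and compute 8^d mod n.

133 − 1 = 132 = 2^2 · 33, so d = 33.
8^1 ≡ 8 (mod 133)
8^2 ≡ 8^2 = 64 ≡ 64 (mod 133)
8^4 ≡ 64^2 = 4096 ≡ 106 (mod 133)
8^8 ≡ 106^2 = 11236 ≡ 64 (mod 133)
8^16 ≡ 64^2 = 4096 ≡ 106 (mod 133)
8^32 ≡ 106^2 = 11236 ≡ 64 (mod 133)
33 = 32 + 1 in binary powers of 2.
So 8^33 ≡ 64 · 8 ≡ 113 (mod 133).
Squaring chain: 113 → 1; never reaches −1, so base 8 is a Miller–Rabin witness that 133 is composite.

113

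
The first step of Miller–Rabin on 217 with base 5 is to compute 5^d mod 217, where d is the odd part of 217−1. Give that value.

125

217 − 1 = 216 = 2^3 · 27, so d = 27.
5^1 ≡ 5 (mod 217)
5^2 ≡ 5^2 = 25 ≡ 25 (mod 217)
5^4 ≡ 25^2 = 625 ≡ 191 (mod 217)
5^8 ≡ 191^2 = 36481 ≡ 25 (mod 217)
5^16 ≡ 25^2 = 625 ≡ 191 (mod 217)
27 = 16 + 8 + 2 + 1 in binary powers of 2.
So 5^27 ≡ 191 · 25 · 25 · 5 ≡ 125 (mod 217).
Squaring chain: 125 → 1 → 1; never reaches −1, so base 5 is a Miller–Rabin witness that 217 is composite.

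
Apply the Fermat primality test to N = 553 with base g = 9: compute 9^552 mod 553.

8

9^1 ≡ 9 (mod 553)
9^2 ≡ 9^2 = 81 ≡ 81 (mod 553)
9^4 ≡ 81^2 = 6561 ≡ 478 (mod 553)
9^8 ≡ 478^2 = 228484 ≡ 95 (mod 553)
9^16 ≡ 95^2 = 9025 ≡ 177 (mod 553)
9^32 ≡ 177^2 = 31329 ≡ 361 (mod 553)
9^64 ≡ 361^2 = 130321 ≡ 366 (mod 553)
9^128 ≡ 366^2 = 133956 ≡ 130 (mod 553)
9^256 ≡ 130^2 = 16900 ≡ 310 (mod 553)
9^512 ≡ 310^2 = 96100 ≡ 431 (mod 553)
552 = 512 + 32 + 8 in binary powers of 2.
So 9^552 ≡ 431 · 361 · 95 ≡ 8 (mod 553).
Since 8 ≠ 1, base 9 is a Fermat witness: 553 is composite.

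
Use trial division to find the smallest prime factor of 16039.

43

16039 is odd.
Digit sum 19, not divisible by 3.
Ends in 9: not divisible by 5.
7: 16039 = 7·2291 + 2
11: 16039 = 11·1458 + 1
13: 16039 = 13·1233 + 10
17: 16039 = 17·943 + 8
19: 16039 = 19·844 + 3
23: 16039 = 23·697 + 8
29: 16039 = 29·553 + 2
31: 16039 = 31·517 + 12
37: 16039 = 37·433 + 18
41: 16039 = 41·391 + 8
43: 16039 = 43·373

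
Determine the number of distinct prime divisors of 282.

282 = 2 · 141
141 = 3 · 47
282 = 2 · 3 · 47, which has 3 distinct prime factors.

3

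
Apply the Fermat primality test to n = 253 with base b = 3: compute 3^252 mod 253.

31

3^1 ≡ 3 (mod 253)
3^2 ≡ 3^2 = 9 ≡ 9 (mod 253)
3^4 ≡ 9^2 = 81 ≡ 81 (mod 253)
3^8 ≡ 81^2 = 6561 ≡ 236 (mod 253)
3^16 ≡ 236^2 = 55696 ≡ 36 (mod 253)
3^32 ≡ 36^2 = 1296 ≡ 31 (mod 253)
3^64 ≡ 31^2 = 961 ≡ 202 (mod 253)
3^128 ≡ 202^2 = 40804 ≡ 71 (mod 253)
252 = 128 + 64 + 32 + 16 + 8 + 4 in binary powers of 2.
So 3^252 ≡ 71 · 202 · 31 · 36 · 236 · 81 ≡ 31 (mod 253).
Since 31 ≠ 1, base 3 is a Fermat witness: 253 is composite.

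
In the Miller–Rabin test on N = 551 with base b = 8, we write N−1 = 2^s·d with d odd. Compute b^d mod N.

551 − 1 = 550 = 2^1 · 275, so d = 275.
8^1 ≡ 8 (mod 551)
8^2 ≡ 8^2 = 64 ≡ 64 (mod 551)
8^4 ≡ 64^2 = 4096 ≡ 239 (mod 551)
8^8 ≡ 239^2 = 57121 ≡ 368 (mod 551)
8^16 ≡ 368^2 = 135424 ≡ 429 (mod 551)
8^32 ≡ 429^2 = 184041 ≡ 7 (mod 551)
8^64 ≡ 7^2 = 49 ≡ 49 (mod 551)
8^128 ≡ 49^2 = 2401 ≡ 197 (mod 551)
8^256 ≡ 197^2 = 38809 ≡ 239 (mod 551)
275 = 256 + 16 + 2 + 1 in binary powers of 2.
So 8^275 ≡ 239 · 429 · 64 · 8 ≡ 449 (mod 551).
Squaring chain: 449; never reaches −1, so base 8 is a Miller–Rabin witness that 551 is composite.

449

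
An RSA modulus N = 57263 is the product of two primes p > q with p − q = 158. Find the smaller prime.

173

Since p = q + 158, we have 57263 = q(q + 158), so q² + 158q − 57263 = 0.
Discriminant: 158² + 4·57263 = 24964 + 229052 = 254016; √254016 = 504.
q = (−158 + 504)/2 = 173, and p = q + 158 = 331.
Check: 173 · 331 = 57263.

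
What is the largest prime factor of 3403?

3403 = 41 · 83
83 is prime.
So 3403 = 41 · 83; the largest prime factor is 83.

83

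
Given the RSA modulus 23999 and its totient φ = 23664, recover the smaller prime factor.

φ(n) = (p−1)(q−1) = n − (p+q) + 1, so p + q = 23999 − 23664 + 1 = 336.
p and q are the roots of t² − 336t + 23999 = 0.
Discriminant: 336² − 4·23999 = 112896 − 95996 = 16900; √16900 = 130.
q = (336 − 130)/2 = 103, p = (336 + 130)/2 = 233.
Check: 103 · 233 = 23999.

103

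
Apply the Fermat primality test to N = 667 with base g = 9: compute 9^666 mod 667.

49

9^1 ≡ 9 (mod 667)
9^2 ≡ 9^2 = 81 ≡ 81 (mod 667)
9^4 ≡ 81^2 = 6561 ≡ 558 (mod 667)
9^8 ≡ 558^2 = 311364 ≡ 542 (mod 667)
9^16 ≡ 542^2 = 293764 ≡ 284 (mod 667)
9^32 ≡ 284^2 = 80656 ≡ 616 (mod 667)
9^64 ≡ 616^2 = 379456 ≡ 600 (mod 667)
9^128 ≡ 600^2 = 360000 ≡ 487 (mod 667)
9^256 ≡ 487^2 = 237169 ≡ 384 (mod 667)
9^512 ≡ 384^2 = 147456 ≡ 49 (mod 667)
666 = 512 + 128 + 16 + 8 + 2 in binary powers of 2.
So 9^666 ≡ 49 · 487 · 284 · 542 · 81 ≡ 49 (mod 667).
Since 49 ≠ 1, base 9 is a Fermat witness: 667 is composite.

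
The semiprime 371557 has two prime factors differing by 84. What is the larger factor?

Since p = q + 84, we have 371557 = q(q + 84), so q² + 84q − 371557 = 0.
Discriminant: 84² + 4·371557 = 7056 + 1486228 = 1493284; √1493284 = 1222.
q = (−84 + 1222)/2 = 569, and p = q + 84 = 653.
Check: 569 · 653 = 371557.

653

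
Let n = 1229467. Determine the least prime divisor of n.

41

1229467 is odd.
Digit sum 31, not divisible by 3.
Ends in 7: not divisible by 5.
7: 1229467 = 7·175638 + 1
11: 1229467 = 11·111769 + 8
13: 1229467 = 13·94574 + 5
17: 1229467 = 17·72321 + 10
19: 1229467 = 19·64708 + 15
23: 1229467 = 23·53455 + 2
29: 1229467 = 29·42395 + 12
31: 1229467 = 31·39660 + 7
37: 1229467 = 37·33228 + 31
41: 1229467 = 41·29987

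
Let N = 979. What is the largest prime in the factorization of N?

979 = 11 · 89
89 is prime.
So 979 = 11 · 89; the largest prime factor is 89.

89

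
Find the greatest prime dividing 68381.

68381 = 19 · 3599
3599 = 59 · 61
61 is prime.
So 68381 = 19 · 59 · 61; the largest prime factor is 61.

61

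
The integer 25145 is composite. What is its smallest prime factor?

25145 is odd.
Digit sum 17, not divisible by 3.
Ends in 5: divisible by 5.

5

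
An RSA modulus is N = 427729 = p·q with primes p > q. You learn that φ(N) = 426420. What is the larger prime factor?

φ(n) = (p−1)(q−1) = n − (p+q) + 1, so p + q = 427729 − 426420 + 1 = 1310.
p and q are the roots of t² − 1310t + 427729 = 0.
Discriminant: 1310² − 4·427729 = 1716100 − 1710916 = 5184; √5184 = 72.
q = (1310 − 72)/2 = 619, p = (1310 + 72)/2 = 691.
Check: 619 · 691 = 427729.

691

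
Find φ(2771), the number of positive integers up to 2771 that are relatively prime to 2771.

Factor: 2771 = 17 · 163.
φ(2771) = (17−1) · (163−1) = 16 · 162 = 2592.

2592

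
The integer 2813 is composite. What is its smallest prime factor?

29

2813 is odd.
Digit sum 14, not divisible by 3.
Ends in 3: not divisible by 5.
7: 2813 = 7·401 + 6
11: 2813 = 11·255 + 8
13: 2813 = 13·216 + 5
17: 2813 = 17·165 + 8
19: 2813 = 19·148 + 1
23: 2813 = 23·122 + 7
29: 2813 = 29·97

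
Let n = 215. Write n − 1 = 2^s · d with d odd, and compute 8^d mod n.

215 − 1 = 214 = 2^1 · 107, so d = 107.
8^1 ≡ 8 (mod 215)
8^2 ≡ 8^2 = 64 ≡ 64 (mod 215)
8^4 ≡ 64^2 = 4096 ≡ 11 (mod 215)
8^8 ≡ 11^2 = 121 ≡ 121 (mod 215)
8^16 ≡ 121^2 = 14641 ≡ 21 (mod 215)
8^32 ≡ 21^2 = 441 ≡ 11 (mod 215)
8^64 ≡ 11^2 = 121 ≡ 121 (mod 215)
107 = 64 + 32 + 8 + 2 + 1 in binary powers of 2.
So 8^107 ≡ 121 · 11 · 121 · 64 · 8 ≡ 22 (mod 215).
Squaring chain: 22; never reaches −1, so base 8 is a Miller–Rabin witness that 215 is composite.

22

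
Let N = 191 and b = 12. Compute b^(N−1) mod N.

1

12^1 ≡ 12 (mod 191)
12^2 ≡ 12^2 = 144 ≡ 144 (mod 191)
12^4 ≡ 144^2 = 20736 ≡ 108 (mod 191)
12^8 ≡ 108^2 = 11664 ≡ 13 (mod 191)
12^16 ≡ 13^2 = 169 ≡ 169 (mod 191)
12^32 ≡ 169^2 = 28561 ≡ 102 (mod 191)
12^64 ≡ 102^2 = 10404 ≡ 90 (mod 191)
12^128 ≡ 90^2 = 8100 ≡ 78 (mod 191)
190 = 128 + 32 + 16 + 8 + 4 + 2 in binary powers of 2.
So 12^190 ≡ 78 · 102 · 169 · 13 · 108 · 144 ≡ 1 (mod 191).
Since the result is 1, base 12 gives no evidence that 191 is composite.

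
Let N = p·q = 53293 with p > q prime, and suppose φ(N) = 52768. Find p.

389

φ(n) = (p−1)(q−1) = n − (p+q) + 1, so p + q = 53293 − 52768 + 1 = 526.
p and q are the roots of t² − 526t + 53293 = 0.
Discriminant: 526² − 4·53293 = 276676 − 213172 = 63504; √63504 = 252.
q = (526 − 252)/2 = 137, p = (526 + 252)/2 = 389.
Check: 137 · 389 = 53293.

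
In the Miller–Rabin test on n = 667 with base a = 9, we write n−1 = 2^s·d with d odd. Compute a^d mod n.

660

667 − 1 = 666 = 2^1 · 333, so d = 333.
9^1 ≡ 9 (mod 667)
9^2 ≡ 9^2 = 81 ≡ 81 (mod 667)
9^4 ≡ 81^2 = 6561 ≡ 558 (mod 667)
9^8 ≡ 558^2 = 311364 ≡ 542 (mod 667)
9^16 ≡ 542^2 = 293764 ≡ 284 (mod 667)
9^32 ≡ 284^2 = 80656 ≡ 616 (mod 667)
9^64 ≡ 616^2 = 379456 ≡ 600 (mod 667)
9^128 ≡ 600^2 = 360000 ≡ 487 (mod 667)
9^256 ≡ 487^2 = 237169 ≡ 384 (mod 667)
333 = 256 + 64 + 8 + 4 + 1 in binary powers of 2.
So 9^333 ≡ 384 · 600 · 542 · 558 · 9 ≡ 660 (mod 667).
Squaring chain: 660; never reaches −1, so base 9 is a Miller–Rabin witness that 667 is composite.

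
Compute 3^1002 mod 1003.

144

3^1 ≡ 3 (mod 1003)
3^2 ≡ 3^2 = 9 ≡ 9 (mod 1003)
3^4 ≡ 9^2 = 81 ≡ 81 (mod 1003)
3^8 ≡ 81^2 = 6561 ≡ 543 (mod 1003)
3^16 ≡ 543^2 = 294849 ≡ 970 (mod 1003)
3^32 ≡ 970^2 = 940900 ≡ 86 (mod 1003)
3^64 ≡ 86^2 = 7396 ≡ 375 (mod 1003)
3^128 ≡ 375^2 = 140625 ≡ 205 (mod 1003)
3^256 ≡ 205^2 = 42025 ≡ 902 (mod 1003)
3^512 ≡ 902^2 = 813604 ≡ 171 (mod 1003)
1002 = 512 + 256 + 128 + 64 + 32 + 8 + 2 in binary powers of 2.
So 3^1002 ≡ 171 · 902 · 205 · 375 · 86 · 543 · 9 ≡ 144 (mod 1003).
Since 144 ≠ 1, base 3 is a Fermat witness: 1003 is composite.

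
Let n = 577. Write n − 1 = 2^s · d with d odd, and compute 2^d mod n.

512

577 − 1 = 576 = 2^6 · 9, so d = 9.
2^1 ≡ 2 (mod 577)
2^2 ≡ 2^2 = 4 ≡ 4 (mod 577)
2^4 ≡ 4^2 = 16 ≡ 16 (mod 577)
2^8 ≡ 16^2 = 256 ≡ 256 (mod 577)
9 = 8 + 1 in binary powers of 2.
So 2^9 ≡ 256 · 2 ≡ 512 (mod 577).
Squaring chain: 512 → 186 → 553 → 576 → 1 → 1; reaches −1, so base 2 does not prove 577 composite.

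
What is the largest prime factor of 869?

79

869 = 11 · 79
79 is prime.
So 869 = 11 · 79; the largest prime factor is 79.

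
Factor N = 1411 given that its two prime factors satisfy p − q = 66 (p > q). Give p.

Since p = q + 66, we have 1411 = q(q + 66), so q² + 66q − 1411 = 0.
Discriminant: 66² + 4·1411 = 4356 + 5644 = 10000; √10000 = 100.
q = (−66 + 100)/2 = 17, and p = q + 66 = 83.
Check: 17 · 83 = 1411.

83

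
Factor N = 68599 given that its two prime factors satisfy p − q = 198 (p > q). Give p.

379

Since p = q + 198, we have 68599 = q(q + 198), so q² + 198q − 68599 = 0.
Discriminant: 198² + 4·68599 = 39204 + 274396 = 313600; √313600 = 560.
q = (−198 + 560)/2 = 181, and p = q + 198 = 379.
Check: 181 · 379 = 68599.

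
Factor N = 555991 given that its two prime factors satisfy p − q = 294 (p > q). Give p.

Since p = q + 294, we have 555991 = q(q + 294), so q² + 294q − 555991 = 0.
Discriminant: 294² + 4·555991 = 86436 + 2223964 = 2310400; √2310400 = 1520.
q = (−294 + 1520)/2 = 613, and p = q + 294 = 907.
Check: 613 · 907 = 555991.

907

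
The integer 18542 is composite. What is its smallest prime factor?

18542 is even: 2 divides it.

2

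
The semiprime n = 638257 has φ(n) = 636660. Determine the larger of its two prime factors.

φ(n) = (p−1)(q−1) = n − (p+q) + 1, so p + q = 638257 − 636660 + 1 = 1598.
p and q are the roots of t² − 1598t + 638257 = 0.
Discriminant: 1598² − 4·638257 = 2553604 − 2553028 = 576; √576 = 24.
q = (1598 − 24)/2 = 787, p = (1598 + 24)/2 = 811.
Check: 787 · 811 = 638257.

811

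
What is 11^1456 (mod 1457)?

11^1 ≡ 11 (mod 1457)
11^2 ≡ 11^2 = 121 ≡ 121 (mod 1457)
11^4 ≡ 121^2 = 14641 ≡ 71 (mod 1457)
11^8 ≡ 71^2 = 5041 ≡ 670 (mod 1457)
11^16 ≡ 670^2 = 448900 ≡ 144 (mod 1457)
11^32 ≡ 144^2 = 20736 ≡ 338 (mod 1457)
11^64 ≡ 338^2 = 114244 ≡ 598 (mod 1457)
11^128 ≡ 598^2 = 357604 ≡ 639 (mod 1457)
11^256 ≡ 639^2 = 408321 ≡ 361 (mod 1457)
11^512 ≡ 361^2 = 130321 ≡ 648 (mod 1457)
11^1024 ≡ 648^2 = 419904 ≡ 288 (mod 1457)
1456 = 1024 + 256 + 128 + 32 + 16 in binary powers of 2.
So 11^1456 ≡ 288 · 361 · 639 · 338 · 144 ≡ 392 (mod 1457).
Since 392 ≠ 1, base 11 is a Fermat witness: 1457 is composite.

392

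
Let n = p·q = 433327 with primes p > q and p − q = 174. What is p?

751

Since p = q + 174, we have 433327 = q(q + 174), so q² + 174q − 433327 = 0.
Discriminant: 174² + 4·433327 = 30276 + 1733308 = 1763584; √1763584 = 1328.
q = (−174 + 1328)/2 = 577, and p = q + 174 = 751.
Check: 577 · 751 = 433327.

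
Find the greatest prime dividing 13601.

13601 = 7 · 1943
1943 = 29 · 67
67 is prime.
So 13601 = 7 · 29 · 67; the largest prime factor is 67.

67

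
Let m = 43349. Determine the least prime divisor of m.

43349 is odd.
Digit sum 23, not divisible by 3.
Ends in 9: not divisible by 5.
7: 43349 = 7·6192 + 5
11: 43349 = 11·3940 + 9
13: 43349 = 13·3334 + 7
17: 43349 = 17·2549 + 16
19: 43349 = 19·2281 + 10
23: 43349 = 23·1884 + 17
29: 43349 = 29·1494 + 23
31: 43349 = 31·1398 + 11
37: 43349 = 37·1171 + 22
41: 43349 = 41·1057 + 12
43: 43349 = 43·1008 + 5
47: 43349 = 47·922 + 15
53: 43349 = 53·817 + 48
59: 43349 = 59·734 + 43
61: 43349 = 61·710 + 39
67: 43349 = 67·647

67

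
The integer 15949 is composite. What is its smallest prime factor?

41

15949 is odd.
Digit sum 28, not divisible by 3.
Ends in 9: not divisible by 5.
7: 15949 = 7·2278 + 3
11: 15949 = 11·1449 + 10
13: 15949 = 13·1226 + 11
17: 15949 = 17·938 + 3
19: 15949 = 19·839 + 8
23: 15949 = 23·693 + 10
29: 15949 = 29·549 + 28
31: 15949 = 31·514 + 15
37: 15949 = 37·431 + 2
41: 15949 = 41·389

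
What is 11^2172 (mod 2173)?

1950

11^1 ≡ 11 (mod 2173)
11^2 ≡ 11^2 = 121 ≡ 121 (mod 2173)
11^4 ≡ 121^2 = 14641 ≡ 1603 (mod 2173)
11^8 ≡ 1603^2 = 2569609 ≡ 1123 (mod 2173)
11^16 ≡ 1123^2 = 1261129 ≡ 789 (mod 2173)
11^32 ≡ 789^2 = 622521 ≡ 1043 (mod 2173)
11^64 ≡ 1043^2 = 1087849 ≡ 1349 (mod 2173)
11^128 ≡ 1349^2 = 1819801 ≡ 1000 (mod 2173)
11^256 ≡ 1000^2 = 1000000 ≡ 420 (mod 2173)
11^512 ≡ 420^2 = 176400 ≡ 387 (mod 2173)
11^1024 ≡ 387^2 = 149769 ≡ 2005 (mod 2173)
11^2048 ≡ 2005^2 = 4020025 ≡ 2148 (mod 2173)
2172 = 2048 + 64 + 32 + 16 + 8 + 4 in binary powers of 2.
So 11^2172 ≡ 2148 · 1349 · 1043 · 789 · 1123 · 1603 ≡ 1950 (mod 2173).
Since 1950 ≠ 1, base 11 is a Fermat witness: 2173 is composite.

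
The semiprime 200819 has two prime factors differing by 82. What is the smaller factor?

409

Since p = q + 82, we have 200819 = q(q + 82), so q² + 82q − 200819 = 0.
Discriminant: 82² + 4·200819 = 6724 + 803276 = 810000; √810000 = 900.
q = (−82 + 900)/2 = 409, and p = q + 82 = 491.
Check: 409 · 491 = 200819.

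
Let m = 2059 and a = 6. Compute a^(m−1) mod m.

1161

6^1 ≡ 6 (mod 2059)
6^2 ≡ 6^2 = 36 ≡ 36 (mod 2059)
6^4 ≡ 36^2 = 1296 ≡ 1296 (mod 2059)
6^8 ≡ 1296^2 = 1679616 ≡ 1531 (mod 2059)
6^16 ≡ 1531^2 = 2343961 ≡ 819 (mod 2059)
6^32 ≡ 819^2 = 670761 ≡ 1586 (mod 2059)
6^64 ≡ 1586^2 = 2515396 ≡ 1357 (mod 2059)
6^128 ≡ 1357^2 = 1841449 ≡ 703 (mod 2059)
6^256 ≡ 703^2 = 494209 ≡ 49 (mod 2059)
6^512 ≡ 49^2 = 2401 ≡ 342 (mod 2059)
6^1024 ≡ 342^2 = 116964 ≡ 1660 (mod 2059)
6^2048 ≡ 1660^2 = 2755600 ≡ 658 (mod 2059)
2058 = 2048 + 8 + 2 in binary powers of 2.
So 6^2058 ≡ 658 · 1531 · 36 ≡ 1161 (mod 2059).
Since 1161 ≠ 1, base 6 is a Fermat witness: 2059 is composite.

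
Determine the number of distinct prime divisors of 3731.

3

3731 = 7 · 533
533 = 13 · 41
3731 = 7 · 13 · 41, which has 3 distinct prime factors.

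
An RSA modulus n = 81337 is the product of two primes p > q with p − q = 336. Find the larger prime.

Since p = q + 336, we have 81337 = q(q + 336), so q² + 336q − 81337 = 0.
Discriminant: 336² + 4·81337 = 112896 + 325348 = 438244; √438244 = 662.
q = (−336 + 662)/2 = 163, and p = q + 336 = 499.
Check: 163 · 499 = 81337.

499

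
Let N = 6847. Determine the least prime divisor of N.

6847 is odd.
Digit sum 25, not divisible by 3.
Ends in 7: not divisible by 5.
7: 6847 = 7·978 + 1
11: 6847 = 11·622 + 5
13: 6847 = 13·526 + 9
17: 6847 = 17·402 + 13
19: 6847 = 19·360 + 7
23: 6847 = 23·297 + 16
29: 6847 = 29·236 + 3
31: 6847 = 31·220 + 27
37: 6847 = 37·185 + 2
41: 6847 = 41·167

41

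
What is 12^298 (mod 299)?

196

12^1 ≡ 12 (mod 299)
12^2 ≡ 12^2 = 144 ≡ 144 (mod 299)
12^4 ≡ 144^2 = 20736 ≡ 105 (mod 299)
12^8 ≡ 105^2 = 11025 ≡ 261 (mod 299)
12^16 ≡ 261^2 = 68121 ≡ 248 (mod 299)
12^32 ≡ 248^2 = 61504 ≡ 209 (mod 299)
12^64 ≡ 209^2 = 43681 ≡ 27 (mod 299)
12^128 ≡ 27^2 = 729 ≡ 131 (mod 299)
12^256 ≡ 131^2 = 17161 ≡ 118 (mod 299)
298 = 256 + 32 + 8 + 2 in binary powers of 2.
So 12^298 ≡ 118 · 209 · 261 · 144 ≡ 196 (mod 299).
Since 196 ≠ 1, base 12 is a Fermat witness: 299 is composite.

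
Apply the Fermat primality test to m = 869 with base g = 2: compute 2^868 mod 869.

234

2^1 ≡ 2 (mod 869)
2^2 ≡ 2^2 = 4 ≡ 4 (mod 869)
2^4 ≡ 4^2 = 16 ≡ 16 (mod 869)
2^8 ≡ 16^2 = 256 ≡ 256 (mod 869)
2^16 ≡ 256^2 = 65536 ≡ 361 (mod 869)
2^32 ≡ 361^2 = 130321 ≡ 840 (mod 869)
2^64 ≡ 840^2 = 705600 ≡ 841 (mod 869)
2^128 ≡ 841^2 = 707281 ≡ 784 (mod 869)
2^256 ≡ 784^2 = 614656 ≡ 273 (mod 869)
2^512 ≡ 273^2 = 74529 ≡ 664 (mod 869)
868 = 512 + 256 + 64 + 32 + 4 in binary powers of 2.
So 2^868 ≡ 664 · 273 · 841 · 840 · 16 ≡ 234 (mod 869).
Since 234 ≠ 1, base 2 is a Fermat witness: 869 is composite.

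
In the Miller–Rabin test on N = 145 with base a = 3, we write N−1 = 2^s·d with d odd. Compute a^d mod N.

108

145 − 1 = 144 = 2^4 · 9, so d = 9.
3^1 ≡ 3 (mod 145)
3^2 ≡ 3^2 = 9 ≡ 9 (mod 145)
3^4 ≡ 9^2 = 81 ≡ 81 (mod 145)
3^8 ≡ 81^2 = 6561 ≡ 36 (mod 145)
9 = 8 + 1 in binary powers of 2.
So 3^9 ≡ 36 · 3 ≡ 108 (mod 145).
Squaring chain: 108 → 64 → 36 → 136; never reaches −1, so base 3 is a Miller–Rabin witness that 145 is composite.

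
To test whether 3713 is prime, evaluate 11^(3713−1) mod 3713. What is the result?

2453

11^1 ≡ 11 (mod 3713)
11^2 ≡ 11^2 = 121 ≡ 121 (mod 3713)
11^4 ≡ 121^2 = 14641 ≡ 3502 (mod 3713)
11^8 ≡ 3502^2 = 12264004 ≡ 3678 (mod 3713)
11^16 ≡ 3678^2 = 13527684 ≡ 1225 (mod 3713)
11^32 ≡ 1225^2 = 1500625 ≡ 573 (mod 3713)
11^64 ≡ 573^2 = 328329 ≡ 1585 (mod 3713)
11^128 ≡ 1585^2 = 2512225 ≡ 2237 (mod 3713)
11^256 ≡ 2237^2 = 5004169 ≡ 2758 (mod 3713)
11^512 ≡ 2758^2 = 7606564 ≡ 2340 (mod 3713)
11^1024 ≡ 2340^2 = 5475600 ≡ 2638 (mod 3713)
11^2048 ≡ 2638^2 = 6959044 ≡ 882 (mod 3713)
3712 = 2048 + 1024 + 512 + 128 in binary powers of 2.
So 11^3712 ≡ 882 · 2638 · 2340 · 2237 ≡ 2453 (mod 3713).
Since 2453 ≠ 1, base 11 is a Fermat witness: 3713 is composite.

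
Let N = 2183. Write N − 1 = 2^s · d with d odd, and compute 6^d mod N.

2183 − 1 = 2182 = 2^1 · 1091, so d = 1091.
6^1 ≡ 6 (mod 2183)
6^2 ≡ 6^2 = 36 ≡ 36 (mod 2183)
6^4 ≡ 36^2 = 1296 ≡ 1296 (mod 2183)
6^8 ≡ 1296^2 = 1679616 ≡ 889 (mod 2183)
6^16 ≡ 889^2 = 790321 ≡ 75 (mod 2183)
6^32 ≡ 75^2 = 5625 ≡ 1259 (mod 2183)
6^64 ≡ 1259^2 = 1585081 ≡ 223 (mod 2183)
6^128 ≡ 223^2 = 49729 ≡ 1703 (mod 2183)
6^256 ≡ 1703^2 = 2900209 ≡ 1185 (mod 2183)
6^512 ≡ 1185^2 = 1404225 ≡ 556 (mod 2183)
6^1024 ≡ 556^2 = 309136 ≡ 1333 (mod 2183)
1091 = 1024 + 64 + 2 + 1 in binary powers of 2.
So 6^1091 ≡ 1333 · 223 · 36 · 6 ≡ 1548 (mod 2183).
Squaring chain: 1548; never reaches −1, so base 6 is a Miller–Rabin witness that 2183 is composite.

1548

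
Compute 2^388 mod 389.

2^1 ≡ 2 (mod 389)
2^2 ≡ 2^2 = 4 ≡ 4 (mod 389)
2^4 ≡ 4^2 = 16 ≡ 16 (mod 389)
2^8 ≡ 16^2 = 256 ≡ 256 (mod 389)
2^16 ≡ 256^2 = 65536 ≡ 184 (mod 389)
2^32 ≡ 184^2 = 33856 ≡ 13 (mod 389)
2^64 ≡ 13^2 = 169 ≡ 169 (mod 389)
2^128 ≡ 169^2 = 28561 ≡ 164 (mod 389)
2^256 ≡ 164^2 = 26896 ≡ 55 (mod 389)
388 = 256 + 128 + 4 in binary powers of 2.
So 2^388 ≡ 55 · 164 · 16 ≡ 1 (mod 389).
Since the result is 1, base 2 gives no evidence that 389 is composite.

1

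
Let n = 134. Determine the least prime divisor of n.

134 is even: 2 divides it.

2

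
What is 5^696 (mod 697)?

611

5^1 ≡ 5 (mod 697)
5^2 ≡ 5^2 = 25 ≡ 25 (mod 697)
5^4 ≡ 25^2 = 625 ≡ 625 (mod 697)
5^8 ≡ 625^2 = 390625 ≡ 305 (mod 697)
5^16 ≡ 305^2 = 93025 ≡ 324 (mod 697)
5^32 ≡ 324^2 = 104976 ≡ 426 (mod 697)
5^64 ≡ 426^2 = 181476 ≡ 256 (mod 697)
5^128 ≡ 256^2 = 65536 ≡ 18 (mod 697)
5^256 ≡ 18^2 = 324 ≡ 324 (mod 697)
5^512 ≡ 324^2 = 104976 ≡ 426 (mod 697)
696 = 512 + 128 + 32 + 16 + 8 in binary powers of 2.
So 5^696 ≡ 426 · 18 · 426 · 324 · 305 ≡ 611 (mod 697).
Since 611 ≠ 1, base 5 is a Fermat witness: 697 is composite.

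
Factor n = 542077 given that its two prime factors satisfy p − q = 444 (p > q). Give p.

991

Since p = q + 444, we have 542077 = q(q + 444), so q² + 444q − 542077 = 0.
Discriminant: 444² + 4·542077 = 197136 + 2168308 = 2365444; √2365444 = 1538.
q = (−444 + 1538)/2 = 547, and p = q + 444 = 991.
Check: 547 · 991 = 542077.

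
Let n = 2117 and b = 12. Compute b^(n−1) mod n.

1857

12^1 ≡ 12 (mod 2117)
12^2 ≡ 12^2 = 144 ≡ 144 (mod 2117)
12^4 ≡ 144^2 = 20736 ≡ 1683 (mod 2117)
12^8 ≡ 1683^2 = 2832489 ≡ 2060 (mod 2117)
12^16 ≡ 2060^2 = 4243600 ≡ 1132 (mod 2117)
12^32 ≡ 1132^2 = 1281424 ≡ 639 (mod 2117)
12^64 ≡ 639^2 = 408321 ≡ 1857 (mod 2117)
12^128 ≡ 1857^2 = 3448449 ≡ 1973 (mod 2117)
12^256 ≡ 1973^2 = 3892729 ≡ 1683 (mod 2117)
12^512 ≡ 1683^2 = 2832489 ≡ 2060 (mod 2117)
12^1024 ≡ 2060^2 = 4243600 ≡ 1132 (mod 2117)
12^2048 ≡ 1132^2 = 1281424 ≡ 639 (mod 2117)
2116 = 2048 + 64 + 4 in binary powers of 2.
So 12^2116 ≡ 639 · 1857 · 1683 ≡ 1857 (mod 2117).
Since 1857 ≠ 1, base 12 is a Fermat witness: 2117 is composite.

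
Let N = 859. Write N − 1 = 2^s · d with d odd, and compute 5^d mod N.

1

859 − 1 = 858 = 2^1 · 429, so d = 429.
5^1 ≡ 5 (mod 859)
5^2 ≡ 5^2 = 25 ≡ 25 (mod 859)
5^4 ≡ 25^2 = 625 ≡ 625 (mod 859)
5^8 ≡ 625^2 = 390625 ≡ 639 (mod 859)
5^16 ≡ 639^2 = 408321 ≡ 296 (mod 859)
5^32 ≡ 296^2 = 87616 ≡ 857 (mod 859)
5^64 ≡ 857^2 = 734449 ≡ 4 (mod 859)
5^128 ≡ 4^2 = 16 ≡ 16 (mod 859)
5^256 ≡ 16^2 = 256 ≡ 256 (mod 859)
429 = 256 + 128 + 32 + 8 + 4 + 1 in binary powers of 2.
So 5^429 ≡ 256 · 16 · 857 · 639 · 625 · 5 ≡ 1 (mod 859).
Since 5^d ≡ 1 (mod 859), base 5 does not prove 859 composite.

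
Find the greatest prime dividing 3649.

89

3649 = 41 · 89
89 is prime.
So 3649 = 41 · 89; the largest prime factor is 89.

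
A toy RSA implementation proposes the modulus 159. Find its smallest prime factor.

3

159 is odd.
Digit sum 15, divisible by 3.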